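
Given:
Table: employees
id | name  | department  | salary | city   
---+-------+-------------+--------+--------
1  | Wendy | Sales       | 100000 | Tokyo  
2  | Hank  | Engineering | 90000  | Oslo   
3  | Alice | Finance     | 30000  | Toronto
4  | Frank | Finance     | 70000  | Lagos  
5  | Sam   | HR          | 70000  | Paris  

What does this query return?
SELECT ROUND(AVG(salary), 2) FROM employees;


SUM(salary) = 360000
COUNT = 5
ROUND(AVG, 2) = ROUND(360000 / 5, 2) = 72000.0

72000.0


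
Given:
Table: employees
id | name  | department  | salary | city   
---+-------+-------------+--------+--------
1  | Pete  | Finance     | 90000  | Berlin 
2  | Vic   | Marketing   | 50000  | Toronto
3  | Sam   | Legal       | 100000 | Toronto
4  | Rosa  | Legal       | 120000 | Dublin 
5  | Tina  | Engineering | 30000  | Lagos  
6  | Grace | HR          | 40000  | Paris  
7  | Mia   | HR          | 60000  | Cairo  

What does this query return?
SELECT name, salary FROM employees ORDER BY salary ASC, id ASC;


Sorting by salary ASC, then id ASC for ties

7 rows:
Tina, 30000
Grace, 40000
Vic, 50000
Mia, 60000
Pete, 90000
Sam, 100000
Rosa, 120000


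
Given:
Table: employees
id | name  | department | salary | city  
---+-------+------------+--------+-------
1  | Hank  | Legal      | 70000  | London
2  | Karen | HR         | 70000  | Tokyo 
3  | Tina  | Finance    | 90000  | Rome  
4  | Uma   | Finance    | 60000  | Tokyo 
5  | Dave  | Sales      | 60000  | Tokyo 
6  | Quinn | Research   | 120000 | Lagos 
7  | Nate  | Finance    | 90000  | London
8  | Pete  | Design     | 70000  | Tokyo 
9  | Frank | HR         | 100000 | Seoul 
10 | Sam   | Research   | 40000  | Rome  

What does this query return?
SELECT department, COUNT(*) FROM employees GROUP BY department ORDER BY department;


Assigning each row to its department group:
  Hank -> Legal
  Karen -> HR
  Tina -> Finance
  Uma -> Finance
  Dave -> Sales
  Quinn -> Research
  Nate -> Finance
  Pete -> Design
  Frank -> HR
  Sam -> Research


6 groups:
Design, 1
Finance, 3
HR, 2
Legal, 1
Research, 2
Sales, 1


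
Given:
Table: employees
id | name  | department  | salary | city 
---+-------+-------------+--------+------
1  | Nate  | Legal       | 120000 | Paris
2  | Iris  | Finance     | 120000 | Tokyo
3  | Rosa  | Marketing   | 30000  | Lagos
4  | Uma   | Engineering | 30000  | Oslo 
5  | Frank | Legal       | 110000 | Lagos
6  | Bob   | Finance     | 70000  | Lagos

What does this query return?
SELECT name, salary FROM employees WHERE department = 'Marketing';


Filtering: department = 'Marketing'
Matching rows: 1

1 rows:
Rosa, 30000


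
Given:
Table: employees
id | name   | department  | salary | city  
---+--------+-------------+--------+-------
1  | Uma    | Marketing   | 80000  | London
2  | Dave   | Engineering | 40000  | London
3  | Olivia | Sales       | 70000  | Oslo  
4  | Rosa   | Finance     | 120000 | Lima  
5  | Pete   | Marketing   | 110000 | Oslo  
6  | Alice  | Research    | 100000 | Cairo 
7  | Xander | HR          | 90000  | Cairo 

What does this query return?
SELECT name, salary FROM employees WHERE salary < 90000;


Filtering: salary < 90000
Matching: 3 rows

3 rows:
Uma, 80000
Dave, 40000
Olivia, 70000


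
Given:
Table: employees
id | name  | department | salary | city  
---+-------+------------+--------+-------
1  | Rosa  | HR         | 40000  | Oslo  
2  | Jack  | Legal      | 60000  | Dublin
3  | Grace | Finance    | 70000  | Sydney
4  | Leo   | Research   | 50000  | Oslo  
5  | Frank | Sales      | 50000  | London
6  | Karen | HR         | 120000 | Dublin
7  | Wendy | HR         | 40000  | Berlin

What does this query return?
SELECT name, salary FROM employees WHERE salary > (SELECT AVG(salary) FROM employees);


Subquery: AVG(salary) = 61428.57
Filtering: salary > 61428.57
  Grace (70000) -> MATCH
  Karen (120000) -> MATCH


2 rows:
Grace, 70000
Karen, 120000


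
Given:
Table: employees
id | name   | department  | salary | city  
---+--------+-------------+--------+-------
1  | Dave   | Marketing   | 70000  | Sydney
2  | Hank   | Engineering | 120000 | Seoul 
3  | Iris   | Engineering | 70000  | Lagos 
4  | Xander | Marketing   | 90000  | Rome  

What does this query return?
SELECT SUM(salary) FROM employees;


SUM(salary) = 70000 + 120000 + 70000 + 90000 = 350000

350000


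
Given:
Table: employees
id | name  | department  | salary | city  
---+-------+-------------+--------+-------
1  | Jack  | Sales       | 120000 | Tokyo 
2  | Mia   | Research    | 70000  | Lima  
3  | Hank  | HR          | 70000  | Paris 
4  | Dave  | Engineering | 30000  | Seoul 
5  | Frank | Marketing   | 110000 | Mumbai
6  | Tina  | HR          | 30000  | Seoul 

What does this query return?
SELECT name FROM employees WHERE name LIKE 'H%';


LIKE 'H%' matches names starting with 'H'
Matching: 1

1 rows:
Hank


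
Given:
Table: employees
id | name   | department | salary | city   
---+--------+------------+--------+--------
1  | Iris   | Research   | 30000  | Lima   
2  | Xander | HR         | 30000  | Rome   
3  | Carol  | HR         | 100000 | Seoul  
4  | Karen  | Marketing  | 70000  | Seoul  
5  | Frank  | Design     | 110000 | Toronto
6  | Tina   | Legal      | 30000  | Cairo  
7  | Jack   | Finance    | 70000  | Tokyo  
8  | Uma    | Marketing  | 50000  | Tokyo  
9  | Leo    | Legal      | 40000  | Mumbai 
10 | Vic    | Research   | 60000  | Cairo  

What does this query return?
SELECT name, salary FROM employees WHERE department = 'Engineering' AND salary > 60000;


Filtering: department = 'Engineering' AND salary > 60000
Matching: 0 rows

Empty result set (0 rows)


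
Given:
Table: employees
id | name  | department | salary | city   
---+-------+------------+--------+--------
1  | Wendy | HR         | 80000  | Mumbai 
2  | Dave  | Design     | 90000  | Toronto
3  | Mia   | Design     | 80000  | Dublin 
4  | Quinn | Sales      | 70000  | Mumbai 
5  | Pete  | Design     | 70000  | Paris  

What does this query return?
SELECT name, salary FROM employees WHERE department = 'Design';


Filtering: department = 'Design'
Matching rows: 3

3 rows:
Dave, 90000
Mia, 80000
Pete, 70000


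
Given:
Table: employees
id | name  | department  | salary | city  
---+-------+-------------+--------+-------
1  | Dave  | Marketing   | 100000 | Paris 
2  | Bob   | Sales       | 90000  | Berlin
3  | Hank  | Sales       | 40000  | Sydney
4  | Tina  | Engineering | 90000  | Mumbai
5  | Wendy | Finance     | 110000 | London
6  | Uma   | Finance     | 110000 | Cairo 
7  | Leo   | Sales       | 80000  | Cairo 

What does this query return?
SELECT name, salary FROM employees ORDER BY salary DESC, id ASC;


Sorting by salary DESC, then id ASC for ties

7 rows:
Wendy, 110000
Uma, 110000
Dave, 100000
Bob, 90000
Tina, 90000
Leo, 80000
Hank, 40000


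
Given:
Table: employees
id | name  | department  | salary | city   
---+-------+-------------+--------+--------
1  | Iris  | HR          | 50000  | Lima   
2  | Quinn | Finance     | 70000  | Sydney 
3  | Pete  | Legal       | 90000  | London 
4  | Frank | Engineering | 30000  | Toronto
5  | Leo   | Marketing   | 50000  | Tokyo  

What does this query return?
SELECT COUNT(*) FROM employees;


COUNT(*) counts all rows

5


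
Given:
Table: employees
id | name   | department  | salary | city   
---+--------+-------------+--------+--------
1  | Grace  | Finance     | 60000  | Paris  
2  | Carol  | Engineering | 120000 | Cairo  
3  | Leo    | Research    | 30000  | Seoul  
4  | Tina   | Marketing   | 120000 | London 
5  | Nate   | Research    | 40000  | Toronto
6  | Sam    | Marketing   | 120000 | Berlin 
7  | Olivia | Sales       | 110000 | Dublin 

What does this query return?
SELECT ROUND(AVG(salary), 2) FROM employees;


SUM(salary) = 600000
COUNT = 7
ROUND(AVG, 2) = ROUND(600000 / 7, 2) = 85714.29

85714.29


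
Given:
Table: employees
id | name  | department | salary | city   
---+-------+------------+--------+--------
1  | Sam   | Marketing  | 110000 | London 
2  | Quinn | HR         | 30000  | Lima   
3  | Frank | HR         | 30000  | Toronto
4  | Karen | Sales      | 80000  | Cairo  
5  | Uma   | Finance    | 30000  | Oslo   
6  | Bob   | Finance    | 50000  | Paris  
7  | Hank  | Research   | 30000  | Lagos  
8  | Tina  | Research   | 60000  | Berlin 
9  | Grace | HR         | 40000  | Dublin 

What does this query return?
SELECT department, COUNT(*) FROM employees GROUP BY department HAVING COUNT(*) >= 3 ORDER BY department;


Groups with count >= 3:
  HR: 3 -> PASS
  Finance: 2 -> filtered out
  Marketing: 1 -> filtered out
  Research: 2 -> filtered out
  Sales: 1 -> filtered out


1 groups:
HR, 3


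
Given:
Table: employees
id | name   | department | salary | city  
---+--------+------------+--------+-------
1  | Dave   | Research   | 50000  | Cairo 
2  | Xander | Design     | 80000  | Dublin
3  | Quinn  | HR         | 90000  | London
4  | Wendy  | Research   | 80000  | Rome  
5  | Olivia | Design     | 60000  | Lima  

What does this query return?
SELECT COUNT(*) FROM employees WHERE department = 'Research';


Counting rows where department = 'Research'
  Dave -> MATCH
  Wendy -> MATCH


2


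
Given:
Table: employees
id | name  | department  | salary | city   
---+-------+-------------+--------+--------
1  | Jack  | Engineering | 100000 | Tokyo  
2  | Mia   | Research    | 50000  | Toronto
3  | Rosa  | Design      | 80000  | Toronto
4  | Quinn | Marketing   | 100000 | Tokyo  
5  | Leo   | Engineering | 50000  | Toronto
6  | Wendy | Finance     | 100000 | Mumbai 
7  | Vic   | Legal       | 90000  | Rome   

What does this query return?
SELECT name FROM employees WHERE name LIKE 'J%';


LIKE 'J%' matches names starting with 'J'
Matching: 1

1 rows:
Jack


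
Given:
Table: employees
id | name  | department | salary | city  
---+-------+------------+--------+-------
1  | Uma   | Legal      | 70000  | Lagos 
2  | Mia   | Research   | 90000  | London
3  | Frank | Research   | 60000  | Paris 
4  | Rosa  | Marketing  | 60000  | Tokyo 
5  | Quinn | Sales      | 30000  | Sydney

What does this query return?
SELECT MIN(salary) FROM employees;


Salaries: 70000, 90000, 60000, 60000, 30000
MIN = 30000

30000


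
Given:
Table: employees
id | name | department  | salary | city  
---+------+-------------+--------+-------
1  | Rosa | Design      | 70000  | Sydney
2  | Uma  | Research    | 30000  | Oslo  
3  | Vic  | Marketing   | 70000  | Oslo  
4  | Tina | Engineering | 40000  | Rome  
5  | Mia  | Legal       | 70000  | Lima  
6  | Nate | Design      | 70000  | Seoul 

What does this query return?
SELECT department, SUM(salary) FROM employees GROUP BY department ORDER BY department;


Summing salary within each department:
  Design: 70000 + 70000 = 140000
  Engineering: 40000 = 40000
  Legal: 70000 = 70000
  Marketing: 70000 = 70000
  Research: 30000 = 30000


5 groups:
Design, 140000
Engineering, 40000
Legal, 70000
Marketing, 70000
Research, 30000


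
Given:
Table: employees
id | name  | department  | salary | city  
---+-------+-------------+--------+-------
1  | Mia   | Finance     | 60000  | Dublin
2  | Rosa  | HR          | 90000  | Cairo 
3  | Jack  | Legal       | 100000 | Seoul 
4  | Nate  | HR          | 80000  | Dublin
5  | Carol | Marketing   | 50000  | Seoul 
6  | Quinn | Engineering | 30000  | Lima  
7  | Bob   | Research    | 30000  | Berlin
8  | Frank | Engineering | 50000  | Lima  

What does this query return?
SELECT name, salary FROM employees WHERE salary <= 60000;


Filtering: salary <= 60000
Matching: 5 rows

5 rows:
Mia, 60000
Carol, 50000
Quinn, 30000
Bob, 30000
Frank, 50000


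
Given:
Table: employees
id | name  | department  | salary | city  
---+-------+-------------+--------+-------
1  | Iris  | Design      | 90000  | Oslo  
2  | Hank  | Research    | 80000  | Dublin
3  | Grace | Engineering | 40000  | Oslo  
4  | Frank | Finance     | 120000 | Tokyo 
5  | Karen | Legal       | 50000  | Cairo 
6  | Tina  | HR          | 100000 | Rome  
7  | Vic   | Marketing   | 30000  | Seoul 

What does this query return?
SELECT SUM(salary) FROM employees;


SUM(salary) = 90000 + 80000 + 40000 + 120000 + 50000 + 100000 + 30000 = 510000

510000


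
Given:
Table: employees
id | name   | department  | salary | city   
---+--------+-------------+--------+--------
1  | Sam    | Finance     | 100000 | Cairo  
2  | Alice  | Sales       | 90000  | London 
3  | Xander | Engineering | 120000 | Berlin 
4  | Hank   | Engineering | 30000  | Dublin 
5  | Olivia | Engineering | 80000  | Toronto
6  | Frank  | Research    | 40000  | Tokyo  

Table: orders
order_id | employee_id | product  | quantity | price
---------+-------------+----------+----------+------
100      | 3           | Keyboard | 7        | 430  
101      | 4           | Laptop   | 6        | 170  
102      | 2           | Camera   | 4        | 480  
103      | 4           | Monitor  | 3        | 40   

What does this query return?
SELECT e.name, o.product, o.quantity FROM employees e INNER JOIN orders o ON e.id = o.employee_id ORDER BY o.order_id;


Joining employees.id = orders.employee_id:
  employee Xander (id=3) -> order Keyboard
  employee Hank (id=4) -> order Laptop
  employee Alice (id=2) -> order Camera
  employee Hank (id=4) -> order Monitor


4 rows:
Xander, Keyboard, 7
Hank, Laptop, 6
Alice, Camera, 4
Hank, Monitor, 3


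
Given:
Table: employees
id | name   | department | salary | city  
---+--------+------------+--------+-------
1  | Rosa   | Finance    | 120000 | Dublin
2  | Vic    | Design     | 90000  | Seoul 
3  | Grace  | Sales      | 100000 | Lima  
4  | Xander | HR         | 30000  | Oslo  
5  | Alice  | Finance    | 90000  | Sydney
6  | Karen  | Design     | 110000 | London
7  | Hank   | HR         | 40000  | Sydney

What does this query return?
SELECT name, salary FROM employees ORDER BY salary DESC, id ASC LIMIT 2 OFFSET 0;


Sort by salary DESC (id ASC tiebreak), then skip 0 and take 2
Rows 1 through 2

2 rows:
Rosa, 120000
Karen, 110000


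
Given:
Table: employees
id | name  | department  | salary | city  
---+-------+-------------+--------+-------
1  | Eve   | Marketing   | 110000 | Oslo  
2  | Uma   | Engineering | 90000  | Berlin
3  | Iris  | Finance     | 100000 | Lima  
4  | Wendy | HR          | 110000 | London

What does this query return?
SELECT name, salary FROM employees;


Projecting columns: name, salary

4 rows:
Eve, 110000
Uma, 90000
Iris, 100000
Wendy, 110000


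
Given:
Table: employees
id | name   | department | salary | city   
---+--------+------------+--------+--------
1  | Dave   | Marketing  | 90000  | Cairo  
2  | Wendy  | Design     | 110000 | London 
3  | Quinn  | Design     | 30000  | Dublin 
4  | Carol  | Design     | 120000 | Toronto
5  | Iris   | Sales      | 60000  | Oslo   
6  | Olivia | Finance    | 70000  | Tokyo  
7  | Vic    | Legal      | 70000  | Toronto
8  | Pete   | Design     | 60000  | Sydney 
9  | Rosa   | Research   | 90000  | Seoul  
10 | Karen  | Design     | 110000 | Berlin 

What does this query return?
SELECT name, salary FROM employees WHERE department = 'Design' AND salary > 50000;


Filtering: department = 'Design' AND salary > 50000
Matching: 4 rows

4 rows:
Wendy, 110000
Carol, 120000
Pete, 60000
Karen, 110000


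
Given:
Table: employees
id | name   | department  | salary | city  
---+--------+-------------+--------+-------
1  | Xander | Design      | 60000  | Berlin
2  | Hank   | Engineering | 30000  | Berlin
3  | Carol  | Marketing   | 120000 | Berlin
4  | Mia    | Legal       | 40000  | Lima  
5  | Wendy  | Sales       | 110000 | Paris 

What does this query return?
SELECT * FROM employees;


SELECT * returns all 5 rows with all columns

5 rows:
1, Xander, Design, 60000, Berlin
2, Hank, Engineering, 30000, Berlin
3, Carol, Marketing, 120000, Berlin
4, Mia, Legal, 40000, Lima
5, Wendy, Sales, 110000, Paris


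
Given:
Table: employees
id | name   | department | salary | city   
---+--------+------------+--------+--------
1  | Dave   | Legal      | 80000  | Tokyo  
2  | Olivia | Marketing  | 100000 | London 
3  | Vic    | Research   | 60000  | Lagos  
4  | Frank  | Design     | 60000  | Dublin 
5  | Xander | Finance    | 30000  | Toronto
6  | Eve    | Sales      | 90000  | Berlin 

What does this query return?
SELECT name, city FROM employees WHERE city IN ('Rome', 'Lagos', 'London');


Filtering: city IN ('Rome', 'Lagos', 'London')
Matching: 2 rows

2 rows:
Olivia, London
Vic, Lagos


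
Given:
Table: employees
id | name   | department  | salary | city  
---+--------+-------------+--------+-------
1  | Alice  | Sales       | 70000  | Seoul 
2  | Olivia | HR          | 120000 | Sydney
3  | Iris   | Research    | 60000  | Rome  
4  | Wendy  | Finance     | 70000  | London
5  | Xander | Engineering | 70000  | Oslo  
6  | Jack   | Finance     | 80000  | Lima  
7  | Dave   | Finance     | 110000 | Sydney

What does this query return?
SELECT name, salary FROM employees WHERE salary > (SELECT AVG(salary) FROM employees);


Subquery: AVG(salary) = 82857.14
Filtering: salary > 82857.14
  Olivia (120000) -> MATCH
  Dave (110000) -> MATCH


2 rows:
Olivia, 120000
Dave, 110000


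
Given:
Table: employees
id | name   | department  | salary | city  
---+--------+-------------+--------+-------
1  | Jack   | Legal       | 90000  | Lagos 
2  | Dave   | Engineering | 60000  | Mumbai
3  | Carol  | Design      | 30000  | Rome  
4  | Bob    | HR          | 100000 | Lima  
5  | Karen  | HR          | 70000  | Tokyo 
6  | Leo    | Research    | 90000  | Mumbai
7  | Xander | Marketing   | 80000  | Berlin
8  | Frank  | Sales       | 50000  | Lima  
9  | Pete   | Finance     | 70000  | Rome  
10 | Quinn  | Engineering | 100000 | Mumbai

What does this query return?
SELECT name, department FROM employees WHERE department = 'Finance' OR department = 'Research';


Filtering: department = 'Finance' OR 'Research'
Matching: 2 rows

2 rows:
Leo, Research
Pete, Finance


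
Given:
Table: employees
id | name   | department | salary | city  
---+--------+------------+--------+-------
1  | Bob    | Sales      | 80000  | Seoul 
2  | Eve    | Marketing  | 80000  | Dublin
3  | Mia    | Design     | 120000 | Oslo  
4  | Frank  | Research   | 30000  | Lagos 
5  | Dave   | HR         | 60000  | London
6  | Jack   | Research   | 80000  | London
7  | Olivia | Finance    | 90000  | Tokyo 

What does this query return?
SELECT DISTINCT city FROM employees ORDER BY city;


All 'city' values (row order): Seoul, Dublin, Oslo, Lagos, London, London, Tokyo
Removing duplicates leaves 6 unique value(s).

6 values:
Dublin
Lagos
London
Oslo
Seoul
Tokyo


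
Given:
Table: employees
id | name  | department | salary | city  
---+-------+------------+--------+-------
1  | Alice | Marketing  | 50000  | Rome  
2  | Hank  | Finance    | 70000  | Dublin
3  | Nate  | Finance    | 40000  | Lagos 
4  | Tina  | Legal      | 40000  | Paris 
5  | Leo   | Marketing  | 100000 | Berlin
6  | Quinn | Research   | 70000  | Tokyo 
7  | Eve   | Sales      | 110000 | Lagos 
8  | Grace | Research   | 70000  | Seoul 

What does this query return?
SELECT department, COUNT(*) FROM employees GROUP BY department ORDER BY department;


Assigning each row to its department group:
  Alice -> Marketing
  Hank -> Finance
  Nate -> Finance
  Tina -> Legal
  Leo -> Marketing
  Quinn -> Research
  Eve -> Sales
  Grace -> Research


5 groups:
Finance, 2
Legal, 1
Marketing, 2
Research, 2
Sales, 1


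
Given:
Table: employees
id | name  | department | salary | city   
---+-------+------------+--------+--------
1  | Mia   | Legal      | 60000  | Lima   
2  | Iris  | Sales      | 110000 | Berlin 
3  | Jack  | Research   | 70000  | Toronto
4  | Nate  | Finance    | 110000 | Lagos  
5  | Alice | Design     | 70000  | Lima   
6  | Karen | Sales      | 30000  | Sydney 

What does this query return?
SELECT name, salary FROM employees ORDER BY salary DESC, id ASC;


Sorting by salary DESC, then id ASC for ties

6 rows:
Iris, 110000
Nate, 110000
Jack, 70000
Alice, 70000
Mia, 60000
Karen, 30000


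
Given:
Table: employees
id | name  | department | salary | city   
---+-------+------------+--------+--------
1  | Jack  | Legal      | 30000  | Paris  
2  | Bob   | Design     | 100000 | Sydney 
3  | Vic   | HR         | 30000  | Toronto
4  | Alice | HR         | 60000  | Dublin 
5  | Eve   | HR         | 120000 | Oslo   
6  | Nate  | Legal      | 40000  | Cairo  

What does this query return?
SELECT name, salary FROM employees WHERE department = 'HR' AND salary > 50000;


Filtering: department = 'HR' AND salary > 50000
Matching: 2 rows

2 rows:
Alice, 60000
Eve, 120000


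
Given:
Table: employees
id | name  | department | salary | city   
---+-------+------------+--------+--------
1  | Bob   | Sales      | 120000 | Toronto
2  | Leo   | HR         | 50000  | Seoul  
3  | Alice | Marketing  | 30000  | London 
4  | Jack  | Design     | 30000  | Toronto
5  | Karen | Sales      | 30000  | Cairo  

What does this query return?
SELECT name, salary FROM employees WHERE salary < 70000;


Filtering: salary < 70000
Matching: 4 rows

4 rows:
Leo, 50000
Alice, 30000
Jack, 30000
Karen, 30000


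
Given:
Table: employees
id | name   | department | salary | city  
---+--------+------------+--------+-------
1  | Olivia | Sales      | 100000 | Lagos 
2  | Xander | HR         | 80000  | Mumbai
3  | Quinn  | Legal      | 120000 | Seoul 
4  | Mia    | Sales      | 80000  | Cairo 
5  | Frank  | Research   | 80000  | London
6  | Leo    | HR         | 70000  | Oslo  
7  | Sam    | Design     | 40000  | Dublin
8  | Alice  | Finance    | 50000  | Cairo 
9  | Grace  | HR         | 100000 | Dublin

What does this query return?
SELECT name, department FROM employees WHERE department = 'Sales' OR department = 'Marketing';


Filtering: department = 'Sales' OR 'Marketing'
Matching: 2 rows

2 rows:
Olivia, Sales
Mia, Sales


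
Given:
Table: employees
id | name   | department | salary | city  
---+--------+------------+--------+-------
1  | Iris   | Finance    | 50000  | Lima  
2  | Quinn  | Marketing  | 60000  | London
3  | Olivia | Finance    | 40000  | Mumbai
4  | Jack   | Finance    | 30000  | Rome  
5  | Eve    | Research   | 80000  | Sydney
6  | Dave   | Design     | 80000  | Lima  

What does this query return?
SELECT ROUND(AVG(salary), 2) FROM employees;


SUM(salary) = 340000
COUNT = 6
ROUND(AVG, 2) = ROUND(340000 / 6, 2) = 56666.67

56666.67


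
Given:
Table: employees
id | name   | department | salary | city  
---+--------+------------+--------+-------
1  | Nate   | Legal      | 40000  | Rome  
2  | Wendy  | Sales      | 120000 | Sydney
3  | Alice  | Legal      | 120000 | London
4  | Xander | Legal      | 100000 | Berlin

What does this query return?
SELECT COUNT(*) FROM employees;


COUNT(*) counts all rows

4


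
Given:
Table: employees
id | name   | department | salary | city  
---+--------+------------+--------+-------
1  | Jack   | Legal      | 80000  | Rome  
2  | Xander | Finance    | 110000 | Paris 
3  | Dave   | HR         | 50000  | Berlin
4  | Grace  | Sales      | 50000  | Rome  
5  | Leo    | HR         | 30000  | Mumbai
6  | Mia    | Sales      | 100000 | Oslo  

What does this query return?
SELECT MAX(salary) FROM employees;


Salaries: 80000, 110000, 50000, 50000, 30000, 100000
MAX = 110000

110000


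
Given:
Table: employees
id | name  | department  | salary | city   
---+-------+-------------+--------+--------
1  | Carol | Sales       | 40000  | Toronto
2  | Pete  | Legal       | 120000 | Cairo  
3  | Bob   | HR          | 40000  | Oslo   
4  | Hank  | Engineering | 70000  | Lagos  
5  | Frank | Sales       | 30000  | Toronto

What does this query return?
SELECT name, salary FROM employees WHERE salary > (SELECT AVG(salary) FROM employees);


Subquery: AVG(salary) = 60000.0
Filtering: salary > 60000.0
  Pete (120000) -> MATCH
  Hank (70000) -> MATCH


2 rows:
Pete, 120000
Hank, 70000


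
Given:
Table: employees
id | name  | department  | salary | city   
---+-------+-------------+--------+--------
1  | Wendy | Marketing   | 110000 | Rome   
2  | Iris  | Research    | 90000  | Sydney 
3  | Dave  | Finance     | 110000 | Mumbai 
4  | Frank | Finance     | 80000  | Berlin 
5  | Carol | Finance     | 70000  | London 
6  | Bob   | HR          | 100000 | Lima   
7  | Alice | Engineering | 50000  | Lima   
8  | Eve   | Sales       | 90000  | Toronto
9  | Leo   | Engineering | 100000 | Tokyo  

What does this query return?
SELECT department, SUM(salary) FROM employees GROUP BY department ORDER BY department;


Summing salary within each department:
  Engineering: 50000 + 100000 = 150000
  Finance: 110000 + 80000 + 70000 = 260000
  HR: 100000 = 100000
  Marketing: 110000 = 110000
  Research: 90000 = 90000
  Sales: 90000 = 90000


6 groups:
Engineering, 150000
Finance, 260000
HR, 100000
Marketing, 110000
Research, 90000
Sales, 90000


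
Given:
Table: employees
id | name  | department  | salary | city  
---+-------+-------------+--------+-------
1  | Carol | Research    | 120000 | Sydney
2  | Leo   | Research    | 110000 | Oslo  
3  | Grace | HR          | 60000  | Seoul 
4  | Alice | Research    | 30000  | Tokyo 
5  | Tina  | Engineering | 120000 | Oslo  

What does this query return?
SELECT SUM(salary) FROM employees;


SUM(salary) = 120000 + 110000 + 60000 + 30000 + 120000 = 440000

440000


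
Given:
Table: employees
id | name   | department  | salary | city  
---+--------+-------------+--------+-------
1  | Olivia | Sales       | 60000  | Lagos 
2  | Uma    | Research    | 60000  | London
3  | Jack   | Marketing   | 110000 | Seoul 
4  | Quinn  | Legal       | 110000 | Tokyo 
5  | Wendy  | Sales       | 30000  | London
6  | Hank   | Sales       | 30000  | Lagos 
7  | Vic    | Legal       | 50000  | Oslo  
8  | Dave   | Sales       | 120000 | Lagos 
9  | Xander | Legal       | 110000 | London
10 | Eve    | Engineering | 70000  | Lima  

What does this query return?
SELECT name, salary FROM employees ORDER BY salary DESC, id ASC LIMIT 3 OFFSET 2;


Sort by salary DESC (id ASC tiebreak), then skip 2 and take 3
Rows 3 through 5

3 rows:
Quinn, 110000
Xander, 110000
Eve, 70000


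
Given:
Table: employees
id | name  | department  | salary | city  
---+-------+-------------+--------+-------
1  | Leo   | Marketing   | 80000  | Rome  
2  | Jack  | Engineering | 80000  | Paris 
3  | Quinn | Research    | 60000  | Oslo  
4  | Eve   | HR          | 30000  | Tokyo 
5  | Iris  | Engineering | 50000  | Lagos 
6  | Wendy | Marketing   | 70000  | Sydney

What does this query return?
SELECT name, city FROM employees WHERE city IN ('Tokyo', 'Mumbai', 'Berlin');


Filtering: city IN ('Tokyo', 'Mumbai', 'Berlin')
Matching: 1 rows

1 rows:
Eve, Tokyo


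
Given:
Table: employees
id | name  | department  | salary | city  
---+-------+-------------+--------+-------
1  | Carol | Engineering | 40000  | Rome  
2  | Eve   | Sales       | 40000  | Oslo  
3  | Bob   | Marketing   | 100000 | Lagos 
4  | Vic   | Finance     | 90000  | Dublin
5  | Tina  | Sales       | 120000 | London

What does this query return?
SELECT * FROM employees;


SELECT * returns all 5 rows with all columns

5 rows:
1, Carol, Engineering, 40000, Rome
2, Eve, Sales, 40000, Oslo
3, Bob, Marketing, 100000, Lagos
4, Vic, Finance, 90000, Dublin
5, Tina, Sales, 120000, London


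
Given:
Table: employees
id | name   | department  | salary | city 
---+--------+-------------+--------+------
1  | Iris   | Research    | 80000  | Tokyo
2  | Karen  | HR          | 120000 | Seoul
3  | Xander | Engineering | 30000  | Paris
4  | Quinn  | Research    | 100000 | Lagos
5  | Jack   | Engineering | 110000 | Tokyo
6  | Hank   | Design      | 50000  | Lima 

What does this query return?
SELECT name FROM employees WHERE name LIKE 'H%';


LIKE 'H%' matches names starting with 'H'
Matching: 1

1 rows:
Hank


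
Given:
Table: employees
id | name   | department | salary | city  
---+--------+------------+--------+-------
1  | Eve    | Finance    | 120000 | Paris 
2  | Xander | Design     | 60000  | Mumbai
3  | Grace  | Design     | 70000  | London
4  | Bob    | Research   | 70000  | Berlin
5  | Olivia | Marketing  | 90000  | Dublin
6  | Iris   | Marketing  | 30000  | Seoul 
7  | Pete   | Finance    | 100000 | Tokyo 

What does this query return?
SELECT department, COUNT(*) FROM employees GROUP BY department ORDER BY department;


Assigning each row to its department group:
  Eve -> Finance
  Xander -> Design
  Grace -> Design
  Bob -> Research
  Olivia -> Marketing
  Iris -> Marketing
  Pete -> Finance


4 groups:
Design, 2
Finance, 2
Marketing, 2
Research, 1


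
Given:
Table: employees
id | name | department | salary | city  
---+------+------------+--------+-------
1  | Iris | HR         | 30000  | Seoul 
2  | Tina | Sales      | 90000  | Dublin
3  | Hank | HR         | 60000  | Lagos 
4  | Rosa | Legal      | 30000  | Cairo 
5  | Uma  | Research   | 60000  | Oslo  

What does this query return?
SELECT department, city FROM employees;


Projecting columns: department, city

5 rows:
HR, Seoul
Sales, Dublin
HR, Lagos
Legal, Cairo
Research, Oslo


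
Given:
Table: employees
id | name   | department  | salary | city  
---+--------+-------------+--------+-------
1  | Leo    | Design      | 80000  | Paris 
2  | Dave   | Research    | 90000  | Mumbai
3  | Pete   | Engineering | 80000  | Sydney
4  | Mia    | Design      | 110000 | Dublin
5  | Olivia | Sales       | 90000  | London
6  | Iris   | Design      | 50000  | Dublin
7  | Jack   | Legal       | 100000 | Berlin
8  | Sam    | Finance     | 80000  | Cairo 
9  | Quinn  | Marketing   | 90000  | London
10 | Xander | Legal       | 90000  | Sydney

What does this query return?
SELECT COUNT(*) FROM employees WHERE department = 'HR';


Counting rows where department = 'HR'


0


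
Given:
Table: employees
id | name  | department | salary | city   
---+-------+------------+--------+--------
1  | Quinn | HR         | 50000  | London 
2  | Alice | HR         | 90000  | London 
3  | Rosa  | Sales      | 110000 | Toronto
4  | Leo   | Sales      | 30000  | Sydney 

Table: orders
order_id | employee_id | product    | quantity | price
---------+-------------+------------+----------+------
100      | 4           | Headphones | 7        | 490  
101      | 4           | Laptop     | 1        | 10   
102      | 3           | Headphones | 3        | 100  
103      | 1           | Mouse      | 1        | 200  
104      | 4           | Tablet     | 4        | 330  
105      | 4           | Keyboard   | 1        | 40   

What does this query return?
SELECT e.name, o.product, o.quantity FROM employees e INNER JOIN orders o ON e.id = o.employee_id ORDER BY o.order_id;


Joining employees.id = orders.employee_id:
  employee Leo (id=4) -> order Headphones
  employee Leo (id=4) -> order Laptop
  employee Rosa (id=3) -> order Headphones
  employee Quinn (id=1) -> order Mouse
  employee Leo (id=4) -> order Tablet
  employee Leo (id=4) -> order Keyboard


6 rows:
Leo, Headphones, 7
Leo, Laptop, 1
Rosa, Headphones, 3
Quinn, Mouse, 1
Leo, Tablet, 4
Leo, Keyboard, 1


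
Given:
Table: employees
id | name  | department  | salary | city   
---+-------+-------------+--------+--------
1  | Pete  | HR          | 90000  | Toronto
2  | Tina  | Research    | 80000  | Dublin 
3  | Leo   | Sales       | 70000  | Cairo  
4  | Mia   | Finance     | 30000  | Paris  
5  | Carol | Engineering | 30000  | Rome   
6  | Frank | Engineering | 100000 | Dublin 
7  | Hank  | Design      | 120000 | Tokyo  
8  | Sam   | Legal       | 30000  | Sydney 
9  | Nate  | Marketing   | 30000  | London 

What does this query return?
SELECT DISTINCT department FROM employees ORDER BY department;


All 'department' values (row order): HR, Research, Sales, Finance, Engineering, Engineering, Design, Legal, Marketing
Removing duplicates leaves 8 unique value(s).

8 values:
Design
Engineering
Finance
HR
Legal
Marketing
Research
Sales


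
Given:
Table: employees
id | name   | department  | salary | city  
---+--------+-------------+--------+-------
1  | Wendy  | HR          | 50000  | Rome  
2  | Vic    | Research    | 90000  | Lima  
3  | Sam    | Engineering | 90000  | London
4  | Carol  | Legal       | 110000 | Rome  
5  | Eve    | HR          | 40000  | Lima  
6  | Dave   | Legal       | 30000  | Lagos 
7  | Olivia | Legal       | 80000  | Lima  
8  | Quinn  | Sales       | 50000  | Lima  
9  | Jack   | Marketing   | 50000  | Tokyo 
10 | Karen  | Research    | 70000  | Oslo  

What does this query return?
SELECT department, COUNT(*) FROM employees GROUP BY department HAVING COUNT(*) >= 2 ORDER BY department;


Groups with count >= 2:
  HR: 2 -> PASS
  Legal: 3 -> PASS
  Research: 2 -> PASS
  Engineering: 1 -> filtered out
  Marketing: 1 -> filtered out
  Sales: 1 -> filtered out


3 groups:
HR, 2
Legal, 3
Research, 2


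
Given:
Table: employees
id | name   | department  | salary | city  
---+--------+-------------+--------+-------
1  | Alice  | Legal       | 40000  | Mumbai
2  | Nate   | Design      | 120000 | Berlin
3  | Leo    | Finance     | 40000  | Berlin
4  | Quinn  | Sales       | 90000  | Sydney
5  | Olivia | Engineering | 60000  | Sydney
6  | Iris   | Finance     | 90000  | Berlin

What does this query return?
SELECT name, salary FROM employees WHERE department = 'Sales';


Filtering: department = 'Sales'
Matching rows: 1

1 rows:
Quinn, 90000


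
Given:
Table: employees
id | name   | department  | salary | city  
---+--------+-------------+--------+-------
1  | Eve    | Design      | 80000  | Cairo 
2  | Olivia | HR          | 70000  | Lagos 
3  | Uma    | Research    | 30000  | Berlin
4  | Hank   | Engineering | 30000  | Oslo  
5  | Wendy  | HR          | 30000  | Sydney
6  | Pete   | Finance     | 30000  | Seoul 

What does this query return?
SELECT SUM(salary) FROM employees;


SUM(salary) = 80000 + 70000 + 30000 + 30000 + 30000 + 30000 = 270000

270000


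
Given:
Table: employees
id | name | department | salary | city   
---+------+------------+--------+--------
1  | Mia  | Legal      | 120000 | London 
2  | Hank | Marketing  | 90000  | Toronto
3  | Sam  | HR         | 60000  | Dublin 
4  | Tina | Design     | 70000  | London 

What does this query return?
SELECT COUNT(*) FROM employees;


COUNT(*) counts all rows

4


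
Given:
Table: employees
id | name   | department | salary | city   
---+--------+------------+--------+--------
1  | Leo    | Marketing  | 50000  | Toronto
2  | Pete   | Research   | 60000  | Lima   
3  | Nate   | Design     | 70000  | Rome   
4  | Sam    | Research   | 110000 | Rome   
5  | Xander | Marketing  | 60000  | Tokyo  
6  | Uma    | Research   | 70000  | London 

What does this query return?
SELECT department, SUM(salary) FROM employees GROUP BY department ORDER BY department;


Summing salary within each department:
  Design: 70000 = 70000
  Marketing: 50000 + 60000 = 110000
  Research: 60000 + 110000 + 70000 = 240000


3 groups:
Design, 70000
Marketing, 110000
Research, 240000


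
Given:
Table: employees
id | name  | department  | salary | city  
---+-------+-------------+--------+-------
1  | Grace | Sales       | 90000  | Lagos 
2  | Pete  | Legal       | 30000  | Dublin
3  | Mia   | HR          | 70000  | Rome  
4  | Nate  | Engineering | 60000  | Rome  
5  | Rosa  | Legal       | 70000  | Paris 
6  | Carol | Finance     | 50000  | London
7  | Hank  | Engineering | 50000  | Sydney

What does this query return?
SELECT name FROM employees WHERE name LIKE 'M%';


LIKE 'M%' matches names starting with 'M'
Matching: 1

1 rows:
Mia


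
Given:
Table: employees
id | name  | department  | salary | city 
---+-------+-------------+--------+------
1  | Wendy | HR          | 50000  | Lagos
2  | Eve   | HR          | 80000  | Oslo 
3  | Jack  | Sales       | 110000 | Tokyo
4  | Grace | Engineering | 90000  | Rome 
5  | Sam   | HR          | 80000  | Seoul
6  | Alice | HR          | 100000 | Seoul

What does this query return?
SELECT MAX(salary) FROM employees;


Salaries: 50000, 80000, 110000, 90000, 80000, 100000
MAX = 110000

110000


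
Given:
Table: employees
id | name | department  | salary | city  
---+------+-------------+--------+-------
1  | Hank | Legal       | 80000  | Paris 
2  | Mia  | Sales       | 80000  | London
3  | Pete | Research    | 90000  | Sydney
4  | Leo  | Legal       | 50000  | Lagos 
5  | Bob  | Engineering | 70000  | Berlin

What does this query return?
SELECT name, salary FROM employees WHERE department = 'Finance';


Filtering: department = 'Finance'
Matching rows: 0

Empty result set (0 rows)


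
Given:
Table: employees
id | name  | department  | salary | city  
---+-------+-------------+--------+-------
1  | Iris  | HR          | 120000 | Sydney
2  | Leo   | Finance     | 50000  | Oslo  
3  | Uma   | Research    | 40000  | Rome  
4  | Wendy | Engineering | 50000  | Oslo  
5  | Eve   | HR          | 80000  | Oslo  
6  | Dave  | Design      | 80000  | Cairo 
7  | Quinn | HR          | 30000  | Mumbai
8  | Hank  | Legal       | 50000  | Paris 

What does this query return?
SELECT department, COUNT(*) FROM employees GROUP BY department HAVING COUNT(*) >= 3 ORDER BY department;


Groups with count >= 3:
  HR: 3 -> PASS
  Design: 1 -> filtered out
  Engineering: 1 -> filtered out
  Finance: 1 -> filtered out
  Legal: 1 -> filtered out
  Research: 1 -> filtered out


1 groups:
HR, 3


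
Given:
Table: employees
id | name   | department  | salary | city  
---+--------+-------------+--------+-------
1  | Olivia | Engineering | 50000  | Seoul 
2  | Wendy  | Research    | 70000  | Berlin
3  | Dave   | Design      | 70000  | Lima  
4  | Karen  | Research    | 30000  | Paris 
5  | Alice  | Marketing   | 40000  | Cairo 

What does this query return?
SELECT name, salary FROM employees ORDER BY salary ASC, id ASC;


Sorting by salary ASC, then id ASC for ties

5 rows:
Karen, 30000
Alice, 40000
Olivia, 50000
Wendy, 70000
Dave, 70000


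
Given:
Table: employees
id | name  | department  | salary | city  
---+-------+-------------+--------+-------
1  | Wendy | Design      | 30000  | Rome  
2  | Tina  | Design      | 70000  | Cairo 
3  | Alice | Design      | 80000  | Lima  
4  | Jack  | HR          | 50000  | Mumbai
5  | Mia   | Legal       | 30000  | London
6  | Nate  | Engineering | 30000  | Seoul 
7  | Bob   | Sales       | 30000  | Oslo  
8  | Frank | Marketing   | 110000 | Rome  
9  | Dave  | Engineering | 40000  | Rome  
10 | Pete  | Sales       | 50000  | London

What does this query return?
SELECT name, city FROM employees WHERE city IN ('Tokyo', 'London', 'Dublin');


Filtering: city IN ('Tokyo', 'London', 'Dublin')
Matching: 2 rows

2 rows:
Mia, London
Pete, London


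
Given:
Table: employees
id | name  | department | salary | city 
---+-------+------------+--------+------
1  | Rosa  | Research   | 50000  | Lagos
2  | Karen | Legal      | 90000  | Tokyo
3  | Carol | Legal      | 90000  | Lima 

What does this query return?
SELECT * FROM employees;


SELECT * returns all 3 rows with all columns

3 rows:
1, Rosa, Research, 50000, Lagos
2, Karen, Legal, 90000, Tokyo
3, Carol, Legal, 90000, Lima


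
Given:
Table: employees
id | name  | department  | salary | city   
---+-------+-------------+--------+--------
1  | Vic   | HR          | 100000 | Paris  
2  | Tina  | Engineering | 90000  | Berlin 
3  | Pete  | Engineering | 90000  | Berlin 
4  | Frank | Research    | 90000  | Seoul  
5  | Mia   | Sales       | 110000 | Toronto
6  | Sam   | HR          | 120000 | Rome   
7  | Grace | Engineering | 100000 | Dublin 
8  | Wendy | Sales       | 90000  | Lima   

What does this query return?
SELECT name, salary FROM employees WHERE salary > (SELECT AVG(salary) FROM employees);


Subquery: AVG(salary) = 98750.0
Filtering: salary > 98750.0
  Vic (100000) -> MATCH
  Mia (110000) -> MATCH
  Sam (120000) -> MATCH
  Grace (100000) -> MATCH


4 rows:
Vic, 100000
Mia, 110000
Sam, 120000
Grace, 100000


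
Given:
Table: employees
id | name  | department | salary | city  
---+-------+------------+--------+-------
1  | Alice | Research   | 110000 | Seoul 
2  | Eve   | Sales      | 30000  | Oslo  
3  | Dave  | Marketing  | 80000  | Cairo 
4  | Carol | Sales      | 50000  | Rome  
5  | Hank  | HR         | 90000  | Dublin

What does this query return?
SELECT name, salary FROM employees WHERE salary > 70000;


Filtering: salary > 70000
Matching: 3 rows

3 rows:
Alice, 110000
Dave, 80000
Hank, 90000
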